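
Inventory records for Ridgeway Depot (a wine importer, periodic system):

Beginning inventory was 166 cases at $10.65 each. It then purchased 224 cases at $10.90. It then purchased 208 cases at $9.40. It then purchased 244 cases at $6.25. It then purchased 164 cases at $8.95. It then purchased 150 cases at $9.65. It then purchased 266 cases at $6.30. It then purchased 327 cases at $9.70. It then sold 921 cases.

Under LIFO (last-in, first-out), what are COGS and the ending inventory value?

COGS = $7,850.50; ending inventory = $7,602.20

Sale 1 (921) [LIFO — newest first]: 327 @ $9.70 + 266 @ $6.30 + 150 @ $9.65 + 164 @ $8.95 + 14 @ $6.25 = $7,850.50
Ending inventory: 166 @ $10.65 + 224 @ $10.90 + 208 @ $9.40 + 230 @ $6.25 = $7,602.20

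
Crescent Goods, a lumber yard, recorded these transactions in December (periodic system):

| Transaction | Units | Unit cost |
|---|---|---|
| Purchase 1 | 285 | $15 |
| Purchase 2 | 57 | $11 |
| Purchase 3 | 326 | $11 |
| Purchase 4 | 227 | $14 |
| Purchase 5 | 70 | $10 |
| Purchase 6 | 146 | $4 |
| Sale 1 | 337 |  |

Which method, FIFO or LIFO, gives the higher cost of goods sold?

FIFO

FIFO COGS: 285 @ $15 + 52 @ $11 = $4,847
LIFO COGS: 146 @ $4 + 70 @ $10 + 121 @ $14 = $2,978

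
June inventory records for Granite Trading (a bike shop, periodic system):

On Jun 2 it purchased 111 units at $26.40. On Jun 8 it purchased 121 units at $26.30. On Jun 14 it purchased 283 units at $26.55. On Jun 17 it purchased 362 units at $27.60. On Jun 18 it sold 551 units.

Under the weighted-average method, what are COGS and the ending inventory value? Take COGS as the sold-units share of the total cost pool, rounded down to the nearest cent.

Jun 18, sell 551: 551/877 × $23,617.55 → $14,838.39
Ending inventory (cost pool remaining) = $8,779.16

COGS = $14,838.39; ending inventory = $8,779.16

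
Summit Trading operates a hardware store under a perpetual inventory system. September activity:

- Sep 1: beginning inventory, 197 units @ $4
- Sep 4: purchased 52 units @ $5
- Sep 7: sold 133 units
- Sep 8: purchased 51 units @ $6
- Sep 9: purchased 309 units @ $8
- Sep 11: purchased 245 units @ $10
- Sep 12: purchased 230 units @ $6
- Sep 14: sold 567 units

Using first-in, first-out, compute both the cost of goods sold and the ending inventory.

COGS = $4,736; ending inventory = $2,920

Sep 7, 133 sold [FIFO — oldest first]: 133 @ $4 = $532
Sep 14, 567 sold [FIFO — oldest first]: 64 @ $4 + 52 @ $5 + 51 @ $6 + 309 @ $8 + 91 @ $10 = $4,204
Total COGS = $532 + $4,204 = $4,736
Ending inventory: 154 @ $10 + 230 @ $6 = $2,920
Check: goods available $7,656 = COGS $4,736 + ending $2,920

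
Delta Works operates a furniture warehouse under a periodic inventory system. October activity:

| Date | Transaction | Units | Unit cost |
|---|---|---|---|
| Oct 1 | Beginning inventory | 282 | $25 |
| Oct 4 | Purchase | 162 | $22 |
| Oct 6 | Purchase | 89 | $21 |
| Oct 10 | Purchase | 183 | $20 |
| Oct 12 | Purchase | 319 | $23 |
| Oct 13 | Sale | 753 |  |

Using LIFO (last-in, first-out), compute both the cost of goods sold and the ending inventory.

Oct 13, 753 sold [LIFO — newest first]: 319 @ $23 + 183 @ $20 + 89 @ $21 + 162 @ $22 = $16,430
Ending inventory: 282 @ $25 = $7,050

COGS = $16,430; ending inventory = $7,050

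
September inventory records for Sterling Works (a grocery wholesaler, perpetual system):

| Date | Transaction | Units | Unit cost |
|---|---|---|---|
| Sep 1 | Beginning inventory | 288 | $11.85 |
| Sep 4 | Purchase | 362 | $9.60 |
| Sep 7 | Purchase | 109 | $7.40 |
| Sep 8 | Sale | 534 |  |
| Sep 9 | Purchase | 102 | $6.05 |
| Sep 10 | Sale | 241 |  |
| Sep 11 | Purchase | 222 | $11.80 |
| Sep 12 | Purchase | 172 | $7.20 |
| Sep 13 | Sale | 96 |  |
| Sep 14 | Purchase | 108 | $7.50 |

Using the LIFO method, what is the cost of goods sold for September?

Sep 8, 534 sold [LIFO — newest first]: 109 @ $7.40 + 362 @ $9.60 + 63 @ $11.85 = $5,028.35
Sep 10, 241 sold [LIFO — newest first]: 102 @ $6.05 + 139 @ $11.85 = $2,264.25
Sep 13, 96 sold [LIFO — newest first]: 96 @ $7.20 = $691.20
Total COGS = $5,028.35 + $2,264.25 + $691.20 = $7,983.80
Ending inventory: 86 @ $11.85 + 222 @ $11.80 + 76 @ $7.20 + 108 @ $7.50 = $4,995.90

COGS = $7,983.80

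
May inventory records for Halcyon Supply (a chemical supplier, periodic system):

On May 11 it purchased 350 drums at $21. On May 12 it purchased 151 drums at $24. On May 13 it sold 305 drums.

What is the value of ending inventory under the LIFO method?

May 13, 305 sold [LIFO — newest first]: 151 @ $24 + 154 @ $21 = $6,858
Ending inventory: 196 @ $21 = $4,116

Ending inventory = $4,116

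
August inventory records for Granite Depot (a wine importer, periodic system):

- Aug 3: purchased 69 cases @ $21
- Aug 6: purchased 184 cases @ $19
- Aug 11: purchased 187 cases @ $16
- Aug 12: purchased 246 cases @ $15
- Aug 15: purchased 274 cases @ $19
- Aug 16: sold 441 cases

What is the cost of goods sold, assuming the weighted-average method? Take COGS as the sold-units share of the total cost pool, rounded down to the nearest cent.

Aug 16, sell 441: 441/960 × $16,833.00 → $7,732.65
Ending inventory (cost pool remaining) = $9,100.35

COGS = $7,732.65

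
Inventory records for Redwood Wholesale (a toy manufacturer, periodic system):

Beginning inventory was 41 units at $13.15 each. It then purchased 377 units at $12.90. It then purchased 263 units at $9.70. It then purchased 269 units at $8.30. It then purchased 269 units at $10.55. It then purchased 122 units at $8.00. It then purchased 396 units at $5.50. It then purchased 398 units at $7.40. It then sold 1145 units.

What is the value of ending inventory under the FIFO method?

Sale 1 (1145) [FIFO — oldest first]: 41 @ $13.15 + 377 @ $12.90 + 263 @ $9.70 + 269 @ $8.30 + 195 @ $10.55 = $12,243.50
Ending inventory: 74 @ $10.55 + 122 @ $8.00 + 396 @ $5.50 + 398 @ $7.40 = $6,879.90

Ending inventory = $6,879.90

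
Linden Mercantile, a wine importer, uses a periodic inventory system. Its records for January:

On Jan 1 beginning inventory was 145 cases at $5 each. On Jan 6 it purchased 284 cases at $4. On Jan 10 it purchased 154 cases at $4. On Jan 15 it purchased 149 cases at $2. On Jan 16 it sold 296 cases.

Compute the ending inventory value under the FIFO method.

Jan 16, 296 sold [FIFO — oldest first]: 145 @ $5 + 151 @ $4 = $1,329
Ending inventory: 133 @ $4 + 154 @ $4 + 149 @ $2 = $1,446

Ending inventory = $1,446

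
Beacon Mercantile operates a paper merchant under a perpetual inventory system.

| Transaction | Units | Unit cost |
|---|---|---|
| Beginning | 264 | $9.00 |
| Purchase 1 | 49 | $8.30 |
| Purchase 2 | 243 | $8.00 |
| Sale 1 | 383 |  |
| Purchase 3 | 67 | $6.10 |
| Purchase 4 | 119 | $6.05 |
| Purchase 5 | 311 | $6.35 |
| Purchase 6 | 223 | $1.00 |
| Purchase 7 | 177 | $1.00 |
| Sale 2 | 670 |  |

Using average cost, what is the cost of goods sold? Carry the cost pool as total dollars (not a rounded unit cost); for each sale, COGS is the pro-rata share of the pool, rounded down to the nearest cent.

After Beginning: 264 on hand, pool $2,376.00 (≈ $9.0000 each)
After Purchase 1: 313 on hand, pool $2,782.70 (≈ $8.8904 each)
After Purchase 2: 556 on hand, pool $4,726.70 (≈ $8.5013 each)
Sale 1, sell 383: 383/556 × $4,726.70 → $3,255.98
After Purchase 3: 240 on hand, pool $1,879.42 (≈ $7.8309 each)
After Purchase 4: 359 on hand, pool $2,599.37 (≈ $7.2406 each)
After Purchase 5: 670 on hand, pool $4,574.22 (≈ $6.8272 each)
After Purchase 6: 893 on hand, pool $4,797.22 (≈ $5.3720 each)
After Purchase 7: 1070 on hand, pool $4,974.22 (≈ $4.6488 each)
Sale 2, sell 670: 670/1070 × $4,974.22 → $3,114.69
Total COGS = $3,255.98 + $3,114.69 = $6,370.67
Ending inventory (cost pool remaining) = $1,859.53

COGS = $6,370.67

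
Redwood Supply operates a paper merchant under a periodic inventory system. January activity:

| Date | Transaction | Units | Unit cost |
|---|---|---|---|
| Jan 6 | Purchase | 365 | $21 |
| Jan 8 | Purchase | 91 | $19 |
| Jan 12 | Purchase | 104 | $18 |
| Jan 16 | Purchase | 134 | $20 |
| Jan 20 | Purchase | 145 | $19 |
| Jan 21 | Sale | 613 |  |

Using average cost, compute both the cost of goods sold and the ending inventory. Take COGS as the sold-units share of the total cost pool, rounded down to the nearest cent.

COGS = $12,202.28; ending inventory = $4,498.72

Jan 21, sell 613: 613/839 × $16,701.00 → $12,202.28
Ending inventory (cost pool remaining) = $4,498.72
Check: goods available $16,701.00 = COGS $12,202.28 + ending $4,498.72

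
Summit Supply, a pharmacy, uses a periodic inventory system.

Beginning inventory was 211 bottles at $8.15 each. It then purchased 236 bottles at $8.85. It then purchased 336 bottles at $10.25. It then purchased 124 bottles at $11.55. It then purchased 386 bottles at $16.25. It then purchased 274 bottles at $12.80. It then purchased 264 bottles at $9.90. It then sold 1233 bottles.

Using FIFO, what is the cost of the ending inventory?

Sale 1 (1233) [FIFO — oldest first]: 211 @ $8.15 + 236 @ $8.85 + 336 @ $10.25 + 124 @ $11.55 + 326 @ $16.25 = $13,981.95
Ending inventory: 60 @ $16.25 + 274 @ $12.80 + 264 @ $9.90 = $7,095.80
Check: goods available $21,077.75 = COGS $13,981.95 + ending $7,095.80

Ending inventory = $7,095.80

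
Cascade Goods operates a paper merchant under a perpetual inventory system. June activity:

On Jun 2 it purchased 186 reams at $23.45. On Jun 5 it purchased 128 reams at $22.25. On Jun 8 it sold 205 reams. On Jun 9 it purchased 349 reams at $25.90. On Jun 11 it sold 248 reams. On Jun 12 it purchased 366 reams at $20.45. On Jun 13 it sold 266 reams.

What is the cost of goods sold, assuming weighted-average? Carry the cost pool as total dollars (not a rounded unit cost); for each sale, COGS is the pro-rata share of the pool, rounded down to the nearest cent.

COGS = $16,857.08

After Jun 2: 186 on hand, pool $4,361.70 (≈ $23.4500 each)
After Jun 5: 314 on hand, pool $7,209.70 (≈ $22.9608 each)
Jun 8, sell 205: 205/314 × $7,209.70 → $4,706.96
After Jun 9: 458 on hand, pool $11,541.84 (≈ $25.2005 each)
Jun 11, sell 248: 248/458 × $11,541.84 → $6,249.72
After Jun 12: 576 on hand, pool $12,776.82 (≈ $22.1820 each)
Jun 13, sell 266: 266/576 × $12,776.82 → $5,900.40
Total COGS = $4,706.96 + $6,249.72 + $5,900.40 = $16,857.08
Ending inventory (cost pool remaining) = $6,876.42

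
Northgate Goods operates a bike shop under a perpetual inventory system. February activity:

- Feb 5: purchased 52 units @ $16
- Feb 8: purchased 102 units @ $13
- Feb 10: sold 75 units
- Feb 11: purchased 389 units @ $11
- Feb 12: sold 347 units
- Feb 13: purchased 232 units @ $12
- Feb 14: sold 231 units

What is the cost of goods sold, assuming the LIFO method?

COGS = $7,564

Feb 10, 75 sold [LIFO — newest first]: 75 @ $13 = $975
Feb 12, 347 sold [LIFO — newest first]: 347 @ $11 = $3,817
Feb 14, 231 sold [LIFO — newest first]: 231 @ $12 = $2,772
Total COGS = $975 + $3,817 + $2,772 = $7,564
Ending inventory: 52 @ $16 + 27 @ $13 + 42 @ $11 + 1 @ $12 = $1,657
Check: goods available $9,221 = COGS $7,564 + ending $1,657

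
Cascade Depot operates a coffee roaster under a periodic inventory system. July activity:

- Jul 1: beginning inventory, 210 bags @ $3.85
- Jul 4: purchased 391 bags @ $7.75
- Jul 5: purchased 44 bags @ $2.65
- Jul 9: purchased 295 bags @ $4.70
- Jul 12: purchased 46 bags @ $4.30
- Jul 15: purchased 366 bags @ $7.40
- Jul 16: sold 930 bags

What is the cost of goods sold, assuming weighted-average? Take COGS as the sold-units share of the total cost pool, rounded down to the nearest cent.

COGS = $5,673.58

Jul 16, sell 930: 930/1352 × $8,248.05 → $5,673.58
Ending inventory (cost pool remaining) = $2,574.47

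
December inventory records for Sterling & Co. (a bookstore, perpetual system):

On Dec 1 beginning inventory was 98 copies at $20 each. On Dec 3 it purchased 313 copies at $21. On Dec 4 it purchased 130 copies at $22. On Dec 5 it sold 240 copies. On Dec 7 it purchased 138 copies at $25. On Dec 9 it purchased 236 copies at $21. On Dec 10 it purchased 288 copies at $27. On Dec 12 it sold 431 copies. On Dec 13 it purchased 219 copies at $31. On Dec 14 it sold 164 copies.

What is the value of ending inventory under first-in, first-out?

Dec 5, 240 sold [FIFO — oldest first]: 98 @ $20 + 142 @ $21 = $4,942
Dec 12, 431 sold [FIFO — oldest first]: 171 @ $21 + 130 @ $22 + 130 @ $25 = $9,701
Dec 14, 164 sold [FIFO — oldest first]: 8 @ $25 + 156 @ $21 = $3,476
Total COGS = $4,942 + $9,701 + $3,476 = $18,119
Ending inventory: 80 @ $21 + 288 @ $27 + 219 @ $31 = $16,245

Ending inventory = $16,245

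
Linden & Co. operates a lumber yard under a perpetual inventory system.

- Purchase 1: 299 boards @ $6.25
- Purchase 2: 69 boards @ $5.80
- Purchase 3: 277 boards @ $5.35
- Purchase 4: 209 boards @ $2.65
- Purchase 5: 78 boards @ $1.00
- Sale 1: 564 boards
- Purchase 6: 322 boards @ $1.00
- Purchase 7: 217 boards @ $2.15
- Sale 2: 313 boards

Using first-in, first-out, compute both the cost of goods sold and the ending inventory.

COGS = $4,327.75; ending inventory = $843.55

Sale 1 (564) [FIFO — oldest first]: 299 @ $6.25 + 69 @ $5.80 + 196 @ $5.35 = $3,317.55
Sale 2 (313) [FIFO — oldest first]: 81 @ $5.35 + 209 @ $2.65 + 23 @ $1.00 = $1,010.20
Total COGS = $3,317.55 + $1,010.20 = $4,327.75
Ending inventory: 55 @ $1.00 + 322 @ $1.00 + 217 @ $2.15 = $843.55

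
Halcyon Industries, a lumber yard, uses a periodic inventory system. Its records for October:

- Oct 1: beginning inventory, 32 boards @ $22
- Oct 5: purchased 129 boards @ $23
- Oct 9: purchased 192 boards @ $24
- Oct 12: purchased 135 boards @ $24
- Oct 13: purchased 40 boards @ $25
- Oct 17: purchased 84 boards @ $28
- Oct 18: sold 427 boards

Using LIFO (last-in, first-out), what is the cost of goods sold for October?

Oct 18, 427 sold [LIFO — newest first]: 84 @ $28 + 40 @ $25 + 135 @ $24 + 168 @ $24 = $10,624
Ending inventory: 32 @ $22 + 129 @ $23 + 24 @ $24 = $4,247

COGS = $10,624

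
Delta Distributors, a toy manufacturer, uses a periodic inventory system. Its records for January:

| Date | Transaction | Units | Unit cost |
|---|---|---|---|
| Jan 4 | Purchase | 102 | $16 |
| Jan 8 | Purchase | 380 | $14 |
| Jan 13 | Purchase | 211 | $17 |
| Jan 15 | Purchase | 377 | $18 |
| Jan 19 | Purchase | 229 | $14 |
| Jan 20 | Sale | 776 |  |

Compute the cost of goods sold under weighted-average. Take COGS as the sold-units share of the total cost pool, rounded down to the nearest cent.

COGS = $12,264.86

Jan 20, sell 776: 776/1299 × $20,531.00 → $12,264.86
Ending inventory (cost pool remaining) = $8,266.14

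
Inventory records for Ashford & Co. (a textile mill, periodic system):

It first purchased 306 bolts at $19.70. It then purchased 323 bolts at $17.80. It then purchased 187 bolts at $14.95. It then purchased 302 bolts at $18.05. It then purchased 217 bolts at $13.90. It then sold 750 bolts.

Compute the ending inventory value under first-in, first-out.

Ending inventory = $9,454.10

Sale 1 (750) [FIFO — oldest first]: 306 @ $19.70 + 323 @ $17.80 + 121 @ $14.95 = $13,586.55
Ending inventory: 66 @ $14.95 + 302 @ $18.05 + 217 @ $13.90 = $9,454.10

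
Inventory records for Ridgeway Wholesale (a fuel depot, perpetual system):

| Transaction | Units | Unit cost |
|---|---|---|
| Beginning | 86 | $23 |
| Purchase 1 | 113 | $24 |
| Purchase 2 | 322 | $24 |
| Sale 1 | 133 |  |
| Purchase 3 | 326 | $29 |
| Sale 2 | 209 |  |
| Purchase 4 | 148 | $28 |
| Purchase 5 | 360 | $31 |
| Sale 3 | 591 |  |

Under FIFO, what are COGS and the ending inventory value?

Sale 1 (133) [FIFO — oldest first]: 86 @ $23 + 47 @ $24 = $3,106
Sale 2 (209) [FIFO — oldest first]: 66 @ $24 + 143 @ $24 = $5,016
Sale 3 (591) [FIFO — oldest first]: 179 @ $24 + 326 @ $29 + 86 @ $28 = $16,158
Total COGS = $3,106 + $5,016 + $16,158 = $24,280
Ending inventory: 62 @ $28 + 360 @ $31 = $12,896

COGS = $24,280; ending inventory = $12,896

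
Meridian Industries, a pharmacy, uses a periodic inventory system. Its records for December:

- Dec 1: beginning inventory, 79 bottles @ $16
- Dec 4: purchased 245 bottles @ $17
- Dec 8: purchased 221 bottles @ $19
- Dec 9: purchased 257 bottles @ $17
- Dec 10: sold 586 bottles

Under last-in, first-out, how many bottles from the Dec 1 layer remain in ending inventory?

Dec 10, 586 sold [LIFO — newest first]: 257 @ $17 + 221 @ $19 + 108 @ $17 = $10,404
Ending inventory: 79 @ $16 + 137 @ $17 = $3,593

79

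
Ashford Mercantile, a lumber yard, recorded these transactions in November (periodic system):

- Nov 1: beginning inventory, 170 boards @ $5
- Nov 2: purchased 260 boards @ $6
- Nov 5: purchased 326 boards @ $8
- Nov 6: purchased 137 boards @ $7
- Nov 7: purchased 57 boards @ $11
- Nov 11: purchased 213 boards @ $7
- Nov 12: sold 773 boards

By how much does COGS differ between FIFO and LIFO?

FIFO COGS: 170 @ $5 + 260 @ $6 + 326 @ $8 + 17 @ $7 = $5,137
LIFO COGS: 213 @ $7 + 57 @ $11 + 137 @ $7 + 326 @ $8 + 40 @ $6 = $5,925
Difference = |$5,137 − $5,925| = $788

$788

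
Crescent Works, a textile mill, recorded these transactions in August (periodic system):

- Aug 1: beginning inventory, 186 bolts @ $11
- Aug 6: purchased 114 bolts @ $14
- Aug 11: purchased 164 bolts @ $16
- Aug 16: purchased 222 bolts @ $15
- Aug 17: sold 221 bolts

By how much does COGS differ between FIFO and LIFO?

$779

FIFO COGS: 186 @ $11 + 35 @ $14 = $2,536
LIFO COGS: 221 @ $15 = $3,315
Difference = |$2,536 − $3,315| = $779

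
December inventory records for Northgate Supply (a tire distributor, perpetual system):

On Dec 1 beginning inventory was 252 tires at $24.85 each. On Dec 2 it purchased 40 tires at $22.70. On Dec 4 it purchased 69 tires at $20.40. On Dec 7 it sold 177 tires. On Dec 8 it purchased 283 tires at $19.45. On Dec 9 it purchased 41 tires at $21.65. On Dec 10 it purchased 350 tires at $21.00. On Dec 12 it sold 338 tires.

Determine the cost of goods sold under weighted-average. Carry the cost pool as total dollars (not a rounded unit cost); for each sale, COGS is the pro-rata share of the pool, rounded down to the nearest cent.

After Dec 1: 252 on hand, pool $6,262.20 (≈ $24.8500 each)
After Dec 2: 292 on hand, pool $7,170.20 (≈ $24.5555 each)
After Dec 4: 361 on hand, pool $8,577.80 (≈ $23.7612 each)
Dec 7, sell 177: 177/361 × $8,577.80 → $4,205.73
After Dec 8: 467 on hand, pool $9,876.42 (≈ $21.1487 each)
After Dec 9: 508 on hand, pool $10,764.07 (≈ $21.1891 each)
After Dec 10: 858 on hand, pool $18,114.07 (≈ $21.1120 each)
Dec 12, sell 338: 338/858 × $18,114.07 → $7,135.84
Total COGS = $4,205.73 + $7,135.84 = $11,341.57
Ending inventory (cost pool remaining) = $10,978.23
Check: goods available $22,319.80 = COGS $11,341.57 + ending $10,978.23

COGS = $11,341.57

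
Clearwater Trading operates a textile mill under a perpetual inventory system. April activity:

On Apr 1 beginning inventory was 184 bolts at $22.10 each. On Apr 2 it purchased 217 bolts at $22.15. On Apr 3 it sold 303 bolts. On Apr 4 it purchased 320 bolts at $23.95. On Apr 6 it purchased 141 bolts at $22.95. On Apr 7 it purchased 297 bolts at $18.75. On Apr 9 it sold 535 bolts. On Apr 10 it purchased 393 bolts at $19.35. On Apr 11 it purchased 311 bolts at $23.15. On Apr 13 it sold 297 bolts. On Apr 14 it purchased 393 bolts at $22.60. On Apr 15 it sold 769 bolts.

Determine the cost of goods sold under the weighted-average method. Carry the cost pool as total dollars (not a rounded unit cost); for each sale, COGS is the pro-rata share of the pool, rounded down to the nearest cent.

COGS = $41,378.40

After Apr 1: 184 on hand, pool $4,066.40 (≈ $22.1000 each)
After Apr 2: 401 on hand, pool $8,872.95 (≈ $22.1271 each)
Apr 3, sell 303: 303/401 × $8,872.95 → $6,704.49
After Apr 4: 418 on hand, pool $9,832.46 (≈ $23.5226 each)
After Apr 6: 559 on hand, pool $13,068.41 (≈ $23.3782 each)
After Apr 7: 856 on hand, pool $18,637.16 (≈ $21.7724 each)
Apr 9, sell 535: 535/856 × $18,637.16 → $11,648.22
After Apr 10: 714 on hand, pool $14,593.49 (≈ $20.4391 each)
After Apr 11: 1025 on hand, pool $21,793.14 (≈ $21.2616 each)
Apr 13, sell 297: 297/1025 × $21,793.14 → $6,314.69
After Apr 14: 1121 on hand, pool $24,360.25 (≈ $21.7308 each)
Apr 15, sell 769: 769/1121 × $24,360.25 → $16,711.00
Total COGS = $6,704.49 + $11,648.22 + $6,314.69 + $16,711.00 = $41,378.40
Ending inventory (cost pool remaining) = $7,649.25
Check: goods available $49,027.65 = COGS $41,378.40 + ending $7,649.25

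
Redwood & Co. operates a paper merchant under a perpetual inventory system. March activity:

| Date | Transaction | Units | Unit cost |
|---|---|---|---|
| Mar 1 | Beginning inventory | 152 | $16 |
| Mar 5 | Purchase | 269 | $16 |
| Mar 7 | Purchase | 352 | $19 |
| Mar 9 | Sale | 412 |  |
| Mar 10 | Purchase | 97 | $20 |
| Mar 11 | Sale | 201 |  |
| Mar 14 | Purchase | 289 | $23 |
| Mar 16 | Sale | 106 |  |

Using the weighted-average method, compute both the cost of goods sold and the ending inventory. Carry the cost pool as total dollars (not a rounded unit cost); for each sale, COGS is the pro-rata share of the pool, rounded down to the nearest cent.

COGS = $12,942.27; ending inventory = $9,068.73

After Mar 1: 152 on hand, pool $2,432.00 (≈ $16.0000 each)
After Mar 5: 421 on hand, pool $6,736.00 (≈ $16.0000 each)
After Mar 7: 773 on hand, pool $13,424.00 (≈ $17.3661 each)
Mar 9, sell 412: 412/773 × $13,424.00 → $7,154.83
After Mar 10: 458 on hand, pool $8,209.17 (≈ $17.9240 each)
Mar 11, sell 201: 201/458 × $8,209.17 → $3,602.71
After Mar 14: 546 on hand, pool $11,253.46 (≈ $20.6107 each)
Mar 16, sell 106: 106/546 × $11,253.46 → $2,184.73
Total COGS = $7,154.83 + $3,602.71 + $2,184.73 = $12,942.27
Ending inventory (cost pool remaining) = $9,068.73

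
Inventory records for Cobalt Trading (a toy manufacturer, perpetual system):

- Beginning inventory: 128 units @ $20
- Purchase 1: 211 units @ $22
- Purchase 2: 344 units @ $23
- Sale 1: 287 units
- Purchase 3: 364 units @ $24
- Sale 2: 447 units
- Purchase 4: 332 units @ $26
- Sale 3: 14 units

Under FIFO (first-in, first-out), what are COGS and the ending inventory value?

Sale 1 (287) [FIFO — oldest first]: 128 @ $20 + 159 @ $22 = $6,058
Sale 2 (447) [FIFO — oldest first]: 52 @ $22 + 344 @ $23 + 51 @ $24 = $10,280
Sale 3 (14) [FIFO — oldest first]: 14 @ $24 = $336
Total COGS = $6,058 + $10,280 + $336 = $16,674
Ending inventory: 299 @ $24 + 332 @ $26 = $15,808
Check: goods available $32,482 = COGS $16,674 + ending $15,808

COGS = $16,674; ending inventory = $15,808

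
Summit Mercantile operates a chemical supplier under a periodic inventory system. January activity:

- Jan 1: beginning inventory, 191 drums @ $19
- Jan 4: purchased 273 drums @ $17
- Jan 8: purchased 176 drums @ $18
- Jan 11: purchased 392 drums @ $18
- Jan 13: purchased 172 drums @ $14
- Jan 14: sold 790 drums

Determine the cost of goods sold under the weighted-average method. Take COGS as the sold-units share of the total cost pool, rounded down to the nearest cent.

Jan 14, sell 790: 790/1204 × $20,902.00 → $13,714.76
Ending inventory (cost pool remaining) = $7,187.24
Check: goods available $20,902.00 = COGS $13,714.76 + ending $7,187.24

COGS = $13,714.76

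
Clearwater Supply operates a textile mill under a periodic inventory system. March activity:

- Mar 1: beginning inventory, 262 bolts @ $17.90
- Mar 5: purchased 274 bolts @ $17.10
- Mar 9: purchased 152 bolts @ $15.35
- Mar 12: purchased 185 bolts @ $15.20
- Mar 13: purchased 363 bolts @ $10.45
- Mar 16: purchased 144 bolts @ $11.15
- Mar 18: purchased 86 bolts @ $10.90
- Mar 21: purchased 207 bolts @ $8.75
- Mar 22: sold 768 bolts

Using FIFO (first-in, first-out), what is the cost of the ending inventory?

Ending inventory = $9,743.60

Mar 22, 768 sold [FIFO — oldest first]: 262 @ $17.90 + 274 @ $17.10 + 152 @ $15.35 + 80 @ $15.20 = $12,924.40
Ending inventory: 105 @ $15.20 + 363 @ $10.45 + 144 @ $11.15 + 86 @ $10.90 + 207 @ $8.75 = $9,743.60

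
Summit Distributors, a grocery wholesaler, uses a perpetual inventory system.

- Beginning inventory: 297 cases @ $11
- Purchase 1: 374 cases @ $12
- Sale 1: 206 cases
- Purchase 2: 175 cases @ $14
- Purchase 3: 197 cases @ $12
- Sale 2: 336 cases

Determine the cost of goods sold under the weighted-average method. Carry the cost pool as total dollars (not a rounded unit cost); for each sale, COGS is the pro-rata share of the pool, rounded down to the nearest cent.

COGS = $6,470.69

After Beginning: 297 on hand, pool $3,267.00 (≈ $11.0000 each)
After Purchase 1: 671 on hand, pool $7,755.00 (≈ $11.5574 each)
Sale 1, sell 206: 206/671 × $7,755.00 → $2,380.81
After Purchase 2: 640 on hand, pool $7,824.19 (≈ $12.2253 each)
After Purchase 3: 837 on hand, pool $10,188.19 (≈ $12.1723 each)
Sale 2, sell 336: 336/837 × $10,188.19 → $4,089.88
Total COGS = $2,380.81 + $4,089.88 = $6,470.69
Ending inventory (cost pool remaining) = $6,098.31
Check: goods available $12,569.00 = COGS $6,470.69 + ending $6,098.31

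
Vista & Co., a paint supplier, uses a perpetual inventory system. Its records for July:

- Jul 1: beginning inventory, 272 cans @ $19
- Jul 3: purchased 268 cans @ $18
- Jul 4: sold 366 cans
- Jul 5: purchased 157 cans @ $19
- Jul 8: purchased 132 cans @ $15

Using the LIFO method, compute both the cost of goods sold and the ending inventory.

COGS = $6,686; ending inventory = $8,269

Jul 4, 366 sold [LIFO — newest first]: 268 @ $18 + 98 @ $19 = $6,686
Ending inventory: 174 @ $19 + 157 @ $19 + 132 @ $15 = $8,269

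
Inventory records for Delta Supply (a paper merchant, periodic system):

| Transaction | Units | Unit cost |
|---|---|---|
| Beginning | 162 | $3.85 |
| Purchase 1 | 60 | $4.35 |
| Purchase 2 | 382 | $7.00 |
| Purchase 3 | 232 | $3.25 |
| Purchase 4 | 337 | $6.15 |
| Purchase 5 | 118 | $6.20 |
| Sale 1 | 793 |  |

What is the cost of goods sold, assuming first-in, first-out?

COGS = $4,172.95

Sale 1 (793) [FIFO — oldest first]: 162 @ $3.85 + 60 @ $4.35 + 382 @ $7.00 + 189 @ $3.25 = $4,172.95
Ending inventory: 43 @ $3.25 + 337 @ $6.15 + 118 @ $6.20 = $2,943.90
Check: goods available $7,116.85 = COGS $4,172.95 + ending $2,943.90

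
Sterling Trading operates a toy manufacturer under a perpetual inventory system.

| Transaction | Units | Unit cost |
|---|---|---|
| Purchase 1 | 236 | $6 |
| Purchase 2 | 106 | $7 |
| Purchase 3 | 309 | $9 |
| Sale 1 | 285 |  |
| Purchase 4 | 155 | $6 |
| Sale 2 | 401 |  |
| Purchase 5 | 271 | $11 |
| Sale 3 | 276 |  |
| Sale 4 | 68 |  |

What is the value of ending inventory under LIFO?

Ending inventory = $282

Sale 1 (285) [LIFO — newest first]: 285 @ $9 = $2,565
Sale 2 (401) [LIFO — newest first]: 155 @ $6 + 24 @ $9 + 106 @ $7 + 116 @ $6 = $2,584
Sale 3 (276) [LIFO — newest first]: 271 @ $11 + 5 @ $6 = $3,011
Sale 4 (68) [LIFO — newest first]: 68 @ $6 = $408
Total COGS = $2,565 + $2,584 + $3,011 + $408 = $8,568
Ending inventory: 47 @ $6 = $282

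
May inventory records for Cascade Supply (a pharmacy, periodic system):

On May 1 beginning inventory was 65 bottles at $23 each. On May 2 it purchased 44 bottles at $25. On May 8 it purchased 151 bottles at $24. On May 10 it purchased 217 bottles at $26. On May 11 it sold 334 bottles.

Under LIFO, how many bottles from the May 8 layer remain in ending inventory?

May 11, 334 sold [LIFO — newest first]: 217 @ $26 + 117 @ $24 = $8,450
Ending inventory: 65 @ $23 + 44 @ $25 + 34 @ $24 = $3,411

34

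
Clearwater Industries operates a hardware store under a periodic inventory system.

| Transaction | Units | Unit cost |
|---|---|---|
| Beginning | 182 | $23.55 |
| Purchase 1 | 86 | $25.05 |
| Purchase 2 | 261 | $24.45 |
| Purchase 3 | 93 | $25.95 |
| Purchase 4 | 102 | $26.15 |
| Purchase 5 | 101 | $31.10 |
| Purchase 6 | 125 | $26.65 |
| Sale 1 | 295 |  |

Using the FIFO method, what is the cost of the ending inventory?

Ending inventory = $17,274.30

Sale 1 (295) [FIFO — oldest first]: 182 @ $23.55 + 86 @ $25.05 + 27 @ $24.45 = $7,100.55
Ending inventory: 234 @ $24.45 + 93 @ $25.95 + 102 @ $26.15 + 101 @ $31.10 + 125 @ $26.65 = $17,274.30
Check: goods available $24,374.85 = COGS $7,100.55 + ending $17,274.30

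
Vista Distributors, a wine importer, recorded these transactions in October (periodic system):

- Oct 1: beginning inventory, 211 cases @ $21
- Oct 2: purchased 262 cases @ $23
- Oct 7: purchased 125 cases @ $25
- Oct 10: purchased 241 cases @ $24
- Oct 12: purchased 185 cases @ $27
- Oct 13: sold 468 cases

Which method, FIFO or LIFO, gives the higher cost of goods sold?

LIFO

FIFO COGS: 211 @ $21 + 257 @ $23 = $10,342
LIFO COGS: 185 @ $27 + 241 @ $24 + 42 @ $25 = $11,829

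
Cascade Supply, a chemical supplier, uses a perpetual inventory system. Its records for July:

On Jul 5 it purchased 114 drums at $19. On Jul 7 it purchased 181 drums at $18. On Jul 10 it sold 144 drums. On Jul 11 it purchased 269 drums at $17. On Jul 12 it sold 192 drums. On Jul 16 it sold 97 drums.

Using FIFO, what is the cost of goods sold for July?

Jul 10, 144 sold [FIFO — oldest first]: 114 @ $19 + 30 @ $18 = $2,706
Jul 12, 192 sold [FIFO — oldest first]: 151 @ $18 + 41 @ $17 = $3,415
Jul 16, 97 sold [FIFO — oldest first]: 97 @ $17 = $1,649
Total COGS = $2,706 + $3,415 + $1,649 = $7,770
Ending inventory: 131 @ $17 = $2,227

COGS = $7,770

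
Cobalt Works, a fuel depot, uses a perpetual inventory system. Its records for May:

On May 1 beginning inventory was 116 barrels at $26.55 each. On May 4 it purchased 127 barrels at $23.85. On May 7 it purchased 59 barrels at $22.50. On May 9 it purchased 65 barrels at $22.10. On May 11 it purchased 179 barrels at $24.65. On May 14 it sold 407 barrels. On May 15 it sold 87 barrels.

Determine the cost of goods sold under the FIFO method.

COGS = $12,003.30

May 14, 407 sold [FIFO — oldest first]: 116 @ $26.55 + 127 @ $23.85 + 59 @ $22.50 + 65 @ $22.10 + 40 @ $24.65 = $9,858.75
May 15, 87 sold [FIFO — oldest first]: 87 @ $24.65 = $2,144.55
Total COGS = $9,858.75 + $2,144.55 = $12,003.30
Ending inventory: 52 @ $24.65 = $1,281.80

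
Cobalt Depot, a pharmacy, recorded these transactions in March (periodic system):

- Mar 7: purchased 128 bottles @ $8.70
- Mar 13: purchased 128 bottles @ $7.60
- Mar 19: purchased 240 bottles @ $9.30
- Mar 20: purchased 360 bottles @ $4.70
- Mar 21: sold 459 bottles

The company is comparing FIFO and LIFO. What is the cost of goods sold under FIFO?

FIFO COGS: 128 @ $8.70 + 128 @ $7.60 + 203 @ $9.30 = $3,974.30
LIFO COGS: 360 @ $4.70 + 99 @ $9.30 = $2,612.70

COGS = $3,974.30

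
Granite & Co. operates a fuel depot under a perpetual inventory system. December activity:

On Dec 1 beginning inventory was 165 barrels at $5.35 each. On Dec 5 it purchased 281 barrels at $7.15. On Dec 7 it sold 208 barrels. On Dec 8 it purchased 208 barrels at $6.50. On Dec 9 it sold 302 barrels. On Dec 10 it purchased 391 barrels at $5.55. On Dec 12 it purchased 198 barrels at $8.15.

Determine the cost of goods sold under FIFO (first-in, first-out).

Dec 7, 208 sold [FIFO — oldest first]: 165 @ $5.35 + 43 @ $7.15 = $1,190.20
Dec 9, 302 sold [FIFO — oldest first]: 238 @ $7.15 + 64 @ $6.50 = $2,117.70
Total COGS = $1,190.20 + $2,117.70 = $3,307.90
Ending inventory: 144 @ $6.50 + 391 @ $5.55 + 198 @ $8.15 = $4,719.75
Check: goods available $8,027.65 = COGS $3,307.90 + ending $4,719.75

COGS = $3,307.90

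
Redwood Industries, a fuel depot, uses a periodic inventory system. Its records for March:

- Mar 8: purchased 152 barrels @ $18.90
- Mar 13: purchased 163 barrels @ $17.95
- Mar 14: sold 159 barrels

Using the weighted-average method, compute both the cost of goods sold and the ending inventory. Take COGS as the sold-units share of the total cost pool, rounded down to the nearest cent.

Mar 14, sell 159: 159/315 × $5,798.65 → $2,926.93
Ending inventory (cost pool remaining) = $2,871.72

COGS = $2,926.93; ending inventory = $2,871.72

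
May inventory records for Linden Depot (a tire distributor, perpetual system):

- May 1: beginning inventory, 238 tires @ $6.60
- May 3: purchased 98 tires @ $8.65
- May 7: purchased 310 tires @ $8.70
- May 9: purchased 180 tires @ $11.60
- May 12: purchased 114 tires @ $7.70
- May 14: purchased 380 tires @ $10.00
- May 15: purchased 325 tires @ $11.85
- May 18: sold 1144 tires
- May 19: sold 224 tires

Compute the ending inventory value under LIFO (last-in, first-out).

May 18, 1144 sold [LIFO — newest first]: 325 @ $11.85 + 380 @ $10.00 + 114 @ $7.70 + 180 @ $11.60 + 145 @ $8.70 = $11,878.55
May 19, 224 sold [LIFO — newest first]: 165 @ $8.70 + 59 @ $8.65 = $1,945.85
Total COGS = $11,878.55 + $1,945.85 = $13,824.40
Ending inventory: 238 @ $6.60 + 39 @ $8.65 = $1,908.15
Check: goods available $15,732.55 = COGS $13,824.40 + ending $1,908.15

Ending inventory = $1,908.15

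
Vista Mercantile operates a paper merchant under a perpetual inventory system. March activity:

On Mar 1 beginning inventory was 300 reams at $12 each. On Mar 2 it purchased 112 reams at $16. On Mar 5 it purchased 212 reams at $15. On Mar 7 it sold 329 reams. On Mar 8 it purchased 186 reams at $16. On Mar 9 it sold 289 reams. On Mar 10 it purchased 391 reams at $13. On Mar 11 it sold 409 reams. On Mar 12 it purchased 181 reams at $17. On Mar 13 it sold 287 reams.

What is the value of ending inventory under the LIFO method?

Mar 7, 329 sold [LIFO — newest first]: 212 @ $15 + 112 @ $16 + 5 @ $12 = $5,032
Mar 9, 289 sold [LIFO — newest first]: 186 @ $16 + 103 @ $12 = $4,212
Mar 11, 409 sold [LIFO — newest first]: 391 @ $13 + 18 @ $12 = $5,299
Mar 13, 287 sold [LIFO — newest first]: 181 @ $17 + 106 @ $12 = $4,349
Total COGS = $5,032 + $4,212 + $5,299 + $4,349 = $18,892
Ending inventory: 68 @ $12 = $816

Ending inventory = $816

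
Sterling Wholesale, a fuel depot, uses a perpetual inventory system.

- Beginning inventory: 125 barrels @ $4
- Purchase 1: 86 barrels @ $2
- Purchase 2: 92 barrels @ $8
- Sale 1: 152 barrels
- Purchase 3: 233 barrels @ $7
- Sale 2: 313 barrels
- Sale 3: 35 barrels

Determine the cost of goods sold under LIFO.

Sale 1 (152) [LIFO — newest first]: 92 @ $8 + 60 @ $2 = $856
Sale 2 (313) [LIFO — newest first]: 233 @ $7 + 26 @ $2 + 54 @ $4 = $1,899
Sale 3 (35) [LIFO — newest first]: 35 @ $4 = $140
Total COGS = $856 + $1,899 + $140 = $2,895
Ending inventory: 36 @ $4 = $144

COGS = $2,895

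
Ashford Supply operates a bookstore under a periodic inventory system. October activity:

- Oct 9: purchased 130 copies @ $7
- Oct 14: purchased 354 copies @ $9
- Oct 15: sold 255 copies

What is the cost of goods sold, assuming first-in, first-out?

Oct 15, 255 sold [FIFO — oldest first]: 130 @ $7 + 125 @ $9 = $2,035
Ending inventory: 229 @ $9 = $2,061
Check: goods available $4,096 = COGS $2,035 + ending $2,061

COGS = $2,035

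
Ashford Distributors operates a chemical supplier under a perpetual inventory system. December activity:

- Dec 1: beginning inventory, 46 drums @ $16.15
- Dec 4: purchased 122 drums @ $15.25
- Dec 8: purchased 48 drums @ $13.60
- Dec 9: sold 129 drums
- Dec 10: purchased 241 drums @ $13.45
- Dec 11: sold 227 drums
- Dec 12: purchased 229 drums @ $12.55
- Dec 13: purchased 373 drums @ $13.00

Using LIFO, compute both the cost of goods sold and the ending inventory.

Dec 9, 129 sold [LIFO — newest first]: 48 @ $13.60 + 81 @ $15.25 = $1,888.05
Dec 11, 227 sold [LIFO — newest first]: 227 @ $13.45 = $3,053.15
Total COGS = $1,888.05 + $3,053.15 = $4,941.20
Ending inventory: 46 @ $16.15 + 41 @ $15.25 + 14 @ $13.45 + 229 @ $12.55 + 373 @ $13.00 = $9,279.40

COGS = $4,941.20; ending inventory = $9,279.40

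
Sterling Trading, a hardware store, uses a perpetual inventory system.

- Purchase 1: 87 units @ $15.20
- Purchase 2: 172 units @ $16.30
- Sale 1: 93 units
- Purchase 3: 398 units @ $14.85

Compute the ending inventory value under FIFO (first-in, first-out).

Ending inventory = $8,616.10

Sale 1 (93) [FIFO — oldest first]: 87 @ $15.20 + 6 @ $16.30 = $1,420.20
Ending inventory: 166 @ $16.30 + 398 @ $14.85 = $8,616.10
Check: goods available $10,036.30 = COGS $1,420.20 + ending $8,616.10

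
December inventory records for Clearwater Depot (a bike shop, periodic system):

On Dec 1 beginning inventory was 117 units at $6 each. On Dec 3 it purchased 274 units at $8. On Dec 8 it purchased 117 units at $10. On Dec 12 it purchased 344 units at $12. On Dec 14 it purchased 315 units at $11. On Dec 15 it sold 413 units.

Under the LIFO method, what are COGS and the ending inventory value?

Dec 15, 413 sold [LIFO — newest first]: 315 @ $11 + 98 @ $12 = $4,641
Ending inventory: 117 @ $6 + 274 @ $8 + 117 @ $10 + 246 @ $12 = $7,016

COGS = $4,641; ending inventory = $7,016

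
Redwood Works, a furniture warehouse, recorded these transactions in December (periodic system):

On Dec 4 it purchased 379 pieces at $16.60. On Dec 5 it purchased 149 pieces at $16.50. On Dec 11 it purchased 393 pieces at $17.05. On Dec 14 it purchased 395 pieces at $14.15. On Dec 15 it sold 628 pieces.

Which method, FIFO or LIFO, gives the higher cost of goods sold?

FIFO

FIFO COGS: 379 @ $16.60 + 149 @ $16.50 + 100 @ $17.05 = $10,454.90
LIFO COGS: 395 @ $14.15 + 233 @ $17.05 = $9,561.90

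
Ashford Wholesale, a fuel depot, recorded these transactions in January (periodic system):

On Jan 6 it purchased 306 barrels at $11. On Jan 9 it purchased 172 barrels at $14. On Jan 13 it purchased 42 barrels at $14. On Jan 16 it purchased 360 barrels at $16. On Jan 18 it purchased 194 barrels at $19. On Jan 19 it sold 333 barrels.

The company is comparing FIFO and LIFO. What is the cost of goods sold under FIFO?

FIFO COGS: 306 @ $11 + 27 @ $14 = $3,744
LIFO COGS: 194 @ $19 + 139 @ $16 = $5,910

COGS = $3,744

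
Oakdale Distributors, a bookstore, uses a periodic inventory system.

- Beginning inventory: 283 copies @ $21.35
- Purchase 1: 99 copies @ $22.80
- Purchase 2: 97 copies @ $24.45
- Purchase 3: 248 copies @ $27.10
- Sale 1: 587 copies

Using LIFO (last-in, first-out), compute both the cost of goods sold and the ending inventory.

Sale 1 (587) [LIFO — newest first]: 248 @ $27.10 + 97 @ $24.45 + 99 @ $22.80 + 143 @ $21.35 = $14,402.70
Ending inventory: 140 @ $21.35 = $2,989.00
Check: goods available $17,391.70 = COGS $14,402.70 + ending $2,989.00

COGS = $14,402.70; ending inventory = $2,989.00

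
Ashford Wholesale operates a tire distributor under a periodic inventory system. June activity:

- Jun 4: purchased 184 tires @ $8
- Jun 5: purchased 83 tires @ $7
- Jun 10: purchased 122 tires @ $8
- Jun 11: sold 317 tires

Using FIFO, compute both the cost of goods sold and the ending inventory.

Jun 11, 317 sold [FIFO — oldest first]: 184 @ $8 + 83 @ $7 + 50 @ $8 = $2,453
Ending inventory: 72 @ $8 = $576
Check: goods available $3,029 = COGS $2,453 + ending $576

COGS = $2,453; ending inventory = $576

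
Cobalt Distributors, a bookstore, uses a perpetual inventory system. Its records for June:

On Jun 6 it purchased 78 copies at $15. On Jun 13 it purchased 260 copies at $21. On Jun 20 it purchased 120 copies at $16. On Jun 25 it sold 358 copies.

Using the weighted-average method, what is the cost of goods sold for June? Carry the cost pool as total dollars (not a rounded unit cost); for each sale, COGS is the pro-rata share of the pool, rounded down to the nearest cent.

After Jun 6: 78 on hand, pool $1,170.00 (≈ $15.0000 each)
After Jun 13: 338 on hand, pool $6,630.00 (≈ $19.6154 each)
After Jun 20: 458 on hand, pool $8,550.00 (≈ $18.6681 each)
Jun 25, sell 358: 358/458 × $8,550.00 → $6,683.18
Ending inventory (cost pool remaining) = $1,866.82
Check: goods available $8,550.00 = COGS $6,683.18 + ending $1,866.82

COGS = $6,683.18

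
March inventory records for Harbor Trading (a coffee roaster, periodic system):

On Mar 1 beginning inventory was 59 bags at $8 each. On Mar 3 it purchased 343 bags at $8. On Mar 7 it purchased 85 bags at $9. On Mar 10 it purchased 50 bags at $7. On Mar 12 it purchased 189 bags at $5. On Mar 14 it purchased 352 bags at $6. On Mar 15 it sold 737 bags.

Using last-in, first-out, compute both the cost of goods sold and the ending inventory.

Mar 15, 737 sold [LIFO — newest first]: 352 @ $6 + 189 @ $5 + 50 @ $7 + 85 @ $9 + 61 @ $8 = $4,660
Ending inventory: 59 @ $8 + 282 @ $8 = $2,728

COGS = $4,660; ending inventory = $2,728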